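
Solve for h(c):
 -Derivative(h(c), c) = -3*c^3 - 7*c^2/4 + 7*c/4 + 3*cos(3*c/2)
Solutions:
 h(c) = C1 + 3*c^4/4 + 7*c^3/12 - 7*c^2/8 - 2*sin(3*c/2)


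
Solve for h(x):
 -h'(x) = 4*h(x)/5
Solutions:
 h(x) = C1*exp(-4*x/5)


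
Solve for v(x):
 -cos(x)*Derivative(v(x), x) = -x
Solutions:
 v(x) = C1 + Integral(x/cos(x), x)


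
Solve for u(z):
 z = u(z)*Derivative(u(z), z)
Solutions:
 u(z) = -sqrt(C1 + z^2)
 u(z) = sqrt(C1 + z^2)


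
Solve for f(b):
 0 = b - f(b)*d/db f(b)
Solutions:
 f(b) = -sqrt(C1 + b^2)
 f(b) = sqrt(C1 + b^2)


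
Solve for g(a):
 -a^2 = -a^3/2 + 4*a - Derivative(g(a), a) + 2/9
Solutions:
 g(a) = C1 - a^4/8 + a^3/3 + 2*a^2 + 2*a/9


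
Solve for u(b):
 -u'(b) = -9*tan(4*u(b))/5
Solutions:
 u(b) = -asin(C1*exp(36*b/5))/4 + pi/4
 u(b) = asin(C1*exp(36*b/5))/4


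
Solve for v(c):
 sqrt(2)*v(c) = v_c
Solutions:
 v(c) = C1*exp(sqrt(2)*c)


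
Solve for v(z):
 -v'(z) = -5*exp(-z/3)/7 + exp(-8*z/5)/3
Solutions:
 v(z) = C1 - 15*exp(-z/3)/7 + 5*exp(-8*z/5)/24


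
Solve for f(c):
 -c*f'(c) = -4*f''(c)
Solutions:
 f(c) = C1 + C2*erfi(sqrt(2)*c/4)


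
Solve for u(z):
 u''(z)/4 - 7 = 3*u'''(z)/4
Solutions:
 u(z) = C1 + C2*z + C3*exp(z/3) + 14*z^2


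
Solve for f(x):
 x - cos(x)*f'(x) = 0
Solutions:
 f(x) = C1 + Integral(x/cos(x), x)


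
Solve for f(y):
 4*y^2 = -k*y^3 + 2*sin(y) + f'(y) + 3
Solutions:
 f(y) = C1 + k*y^4/4 + 4*y^3/3 - 3*y + 2*cos(y)


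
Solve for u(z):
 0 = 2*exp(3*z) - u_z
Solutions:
 u(z) = C1 + 2*exp(3*z)/3


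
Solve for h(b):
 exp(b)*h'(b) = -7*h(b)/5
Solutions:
 h(b) = C1*exp(7*exp(-b)/5)


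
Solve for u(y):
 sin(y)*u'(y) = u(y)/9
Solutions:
 u(y) = C1*(cos(y) - 1)^(1/18)/(cos(y) + 1)^(1/18)


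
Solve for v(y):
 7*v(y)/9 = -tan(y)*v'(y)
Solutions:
 v(y) = C1/sin(y)^(7/9)


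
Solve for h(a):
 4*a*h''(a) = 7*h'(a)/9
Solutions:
 h(a) = C1 + C2*a^(43/36)


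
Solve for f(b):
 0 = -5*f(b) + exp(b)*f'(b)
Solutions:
 f(b) = C1*exp(-5*exp(-b))


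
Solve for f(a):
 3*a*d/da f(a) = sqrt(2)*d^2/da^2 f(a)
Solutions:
 f(a) = C1 + C2*erfi(2^(1/4)*sqrt(3)*a/2)


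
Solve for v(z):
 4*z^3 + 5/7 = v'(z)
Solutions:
 v(z) = C1 + z^4 + 5*z/7


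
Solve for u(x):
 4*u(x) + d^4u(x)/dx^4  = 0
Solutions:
 u(x) = (C1*sin(x) + C2*cos(x))*exp(-x) + (C3*sin(x) + C4*cos(x))*exp(x)


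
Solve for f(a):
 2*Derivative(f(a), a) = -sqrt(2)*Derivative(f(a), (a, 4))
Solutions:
 f(a) = C1 + C4*exp(-2^(1/6)*a) + (C2*sin(2^(1/6)*sqrt(3)*a/2) + C3*cos(2^(1/6)*sqrt(3)*a/2))*exp(2^(1/6)*a/2)


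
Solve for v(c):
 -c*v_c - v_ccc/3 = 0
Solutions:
 v(c) = C1 + Integral(C2*airyai(-3^(1/3)*c) + C3*airybi(-3^(1/3)*c), c)


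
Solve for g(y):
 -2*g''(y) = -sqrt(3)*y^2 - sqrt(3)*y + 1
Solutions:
 g(y) = C1 + C2*y + sqrt(3)*y^4/24 + sqrt(3)*y^3/12 - y^2/4


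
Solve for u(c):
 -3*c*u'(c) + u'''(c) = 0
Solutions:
 u(c) = C1 + Integral(C2*airyai(3^(1/3)*c) + C3*airybi(3^(1/3)*c), c)


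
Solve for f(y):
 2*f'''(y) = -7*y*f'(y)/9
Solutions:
 f(y) = C1 + Integral(C2*airyai(-84^(1/3)*y/6) + C3*airybi(-84^(1/3)*y/6), y)


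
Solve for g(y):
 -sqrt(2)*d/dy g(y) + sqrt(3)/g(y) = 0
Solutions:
 g(y) = -sqrt(C1 + sqrt(6)*y)
 g(y) = sqrt(C1 + sqrt(6)*y)


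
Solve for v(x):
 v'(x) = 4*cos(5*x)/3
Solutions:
 v(x) = C1 + 4*sin(5*x)/15


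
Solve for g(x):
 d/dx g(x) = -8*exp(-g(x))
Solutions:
 g(x) = log(C1 - 8*x)


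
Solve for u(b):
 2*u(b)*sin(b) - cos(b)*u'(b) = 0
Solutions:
 u(b) = C1/cos(b)^2


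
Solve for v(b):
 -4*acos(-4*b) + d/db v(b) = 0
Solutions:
 v(b) = C1 + 4*b*acos(-4*b) + sqrt(1 - 16*b^2)


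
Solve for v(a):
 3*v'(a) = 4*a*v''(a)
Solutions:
 v(a) = C1 + C2*a^(7/4)


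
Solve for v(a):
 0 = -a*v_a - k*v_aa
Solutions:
 v(a) = C1 + C2*sqrt(k)*erf(sqrt(2)*a*sqrt(1/k)/2)


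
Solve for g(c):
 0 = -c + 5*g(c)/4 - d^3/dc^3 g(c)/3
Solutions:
 g(c) = C3*exp(30^(1/3)*c/2) + 4*c/5 + (C1*sin(10^(1/3)*3^(5/6)*c/4) + C2*cos(10^(1/3)*3^(5/6)*c/4))*exp(-30^(1/3)*c/4)


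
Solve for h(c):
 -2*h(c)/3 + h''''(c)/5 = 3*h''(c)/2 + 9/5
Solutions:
 h(c) = C1*exp(-sqrt(3)*c*sqrt(45 + sqrt(2505))/6) + C2*exp(sqrt(3)*c*sqrt(45 + sqrt(2505))/6) + C3*sin(sqrt(3)*c*sqrt(-45 + sqrt(2505))/6) + C4*cos(sqrt(3)*c*sqrt(-45 + sqrt(2505))/6) - 27/10


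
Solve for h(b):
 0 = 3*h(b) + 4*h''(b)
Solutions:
 h(b) = C1*sin(sqrt(3)*b/2) + C2*cos(sqrt(3)*b/2)


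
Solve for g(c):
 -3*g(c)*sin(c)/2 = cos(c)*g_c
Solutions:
 g(c) = C1*cos(c)^(3/2)


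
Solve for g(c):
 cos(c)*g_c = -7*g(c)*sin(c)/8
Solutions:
 g(c) = C1*cos(c)^(7/8)


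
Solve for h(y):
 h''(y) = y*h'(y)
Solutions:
 h(y) = C1 + C2*erfi(sqrt(2)*y/2)


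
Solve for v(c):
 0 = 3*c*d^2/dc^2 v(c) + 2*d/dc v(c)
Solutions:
 v(c) = C1 + C2*c^(1/3)


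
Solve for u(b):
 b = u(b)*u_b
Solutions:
 u(b) = -sqrt(C1 + b^2)
 u(b) = sqrt(C1 + b^2)


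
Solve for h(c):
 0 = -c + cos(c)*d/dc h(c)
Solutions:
 h(c) = C1 + Integral(c/cos(c), c)


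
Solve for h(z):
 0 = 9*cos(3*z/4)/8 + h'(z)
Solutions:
 h(z) = C1 - 3*sin(3*z/4)/2


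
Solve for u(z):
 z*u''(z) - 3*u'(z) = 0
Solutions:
 u(z) = C1 + C2*z^4


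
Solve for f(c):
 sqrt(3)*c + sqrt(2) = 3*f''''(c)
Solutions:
 f(c) = C1 + C2*c + C3*c^2 + C4*c^3 + sqrt(3)*c^5/360 + sqrt(2)*c^4/72


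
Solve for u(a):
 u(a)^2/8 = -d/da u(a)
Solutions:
 u(a) = 8/(C1 + a)


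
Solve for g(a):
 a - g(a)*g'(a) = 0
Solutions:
 g(a) = -sqrt(C1 + a^2)
 g(a) = sqrt(C1 + a^2)


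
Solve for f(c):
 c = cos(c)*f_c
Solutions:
 f(c) = C1 + Integral(c/cos(c), c)


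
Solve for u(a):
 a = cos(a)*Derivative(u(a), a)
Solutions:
 u(a) = C1 + Integral(a/cos(a), a)


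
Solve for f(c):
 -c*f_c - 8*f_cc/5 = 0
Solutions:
 f(c) = C1 + C2*erf(sqrt(5)*c/4)


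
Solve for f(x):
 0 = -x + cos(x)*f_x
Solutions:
 f(x) = C1 + Integral(x/cos(x), x)


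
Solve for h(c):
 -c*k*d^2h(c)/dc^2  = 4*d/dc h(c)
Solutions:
 h(c) = C1 + c^(((re(k) - 4)*re(k) + im(k)^2)/(re(k)^2 + im(k)^2))*(C2*sin(4*log(c)*Abs(im(k))/(re(k)^2 + im(k)^2)) + C3*cos(4*log(c)*im(k)/(re(k)^2 + im(k)^2)))


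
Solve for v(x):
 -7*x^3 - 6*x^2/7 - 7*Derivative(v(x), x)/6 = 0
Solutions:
 v(x) = C1 - 3*x^4/2 - 12*x^3/49


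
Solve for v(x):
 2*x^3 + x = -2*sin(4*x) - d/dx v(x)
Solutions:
 v(x) = C1 - x^4/2 - x^2/2 + cos(4*x)/2


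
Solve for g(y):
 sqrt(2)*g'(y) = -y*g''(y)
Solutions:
 g(y) = C1 + C2*y^(1 - sqrt(2))


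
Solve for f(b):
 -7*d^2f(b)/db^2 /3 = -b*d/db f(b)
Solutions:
 f(b) = C1 + C2*erfi(sqrt(42)*b/14)


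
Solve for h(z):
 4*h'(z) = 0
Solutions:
 h(z) = C1


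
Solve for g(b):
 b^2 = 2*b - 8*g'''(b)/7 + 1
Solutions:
 g(b) = C1 + C2*b + C3*b^2 - 7*b^5/480 + 7*b^4/96 + 7*b^3/48


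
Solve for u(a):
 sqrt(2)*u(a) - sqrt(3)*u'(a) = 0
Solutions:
 u(a) = C1*exp(sqrt(6)*a/3)


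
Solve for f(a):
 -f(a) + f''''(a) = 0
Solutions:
 f(a) = C1*exp(-a) + C2*exp(a) + C3*sin(a) + C4*cos(a)


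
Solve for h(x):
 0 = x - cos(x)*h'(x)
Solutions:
 h(x) = C1 + Integral(x/cos(x), x)


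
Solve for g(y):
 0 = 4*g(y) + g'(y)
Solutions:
 g(y) = C1*exp(-4*y)


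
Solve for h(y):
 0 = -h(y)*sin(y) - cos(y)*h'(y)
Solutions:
 h(y) = C1*cos(y)


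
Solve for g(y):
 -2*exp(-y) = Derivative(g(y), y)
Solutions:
 g(y) = C1 + 2*exp(-y)


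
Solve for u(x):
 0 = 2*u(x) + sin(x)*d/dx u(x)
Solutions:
 u(x) = C1*(cos(x) + 1)/(cos(x) - 1)


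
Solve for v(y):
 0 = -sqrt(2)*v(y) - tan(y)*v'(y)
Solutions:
 v(y) = C1/sin(y)^(sqrt(2))


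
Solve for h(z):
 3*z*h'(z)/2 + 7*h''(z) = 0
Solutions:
 h(z) = C1 + C2*erf(sqrt(21)*z/14)


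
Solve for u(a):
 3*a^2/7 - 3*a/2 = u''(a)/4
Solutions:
 u(a) = C1 + C2*a + a^4/7 - a^3


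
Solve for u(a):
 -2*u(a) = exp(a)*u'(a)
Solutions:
 u(a) = C1*exp(2*exp(-a))


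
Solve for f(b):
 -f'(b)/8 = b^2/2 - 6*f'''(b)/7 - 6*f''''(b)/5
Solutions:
 f(b) = C1 + C2*exp(-b*(40*10^(2/3)/(21*sqrt(10409) + 2287)^(1/3) + 10^(1/3)*(21*sqrt(10409) + 2287)^(1/3) + 40)/168)*sin(10^(1/3)*sqrt(3)*b*(-(21*sqrt(10409) + 2287)^(1/3) + 40*10^(1/3)/(21*sqrt(10409) + 2287)^(1/3))/168) + C3*exp(-b*(40*10^(2/3)/(21*sqrt(10409) + 2287)^(1/3) + 10^(1/3)*(21*sqrt(10409) + 2287)^(1/3) + 40)/168)*cos(10^(1/3)*sqrt(3)*b*(-(21*sqrt(10409) + 2287)^(1/3) + 40*10^(1/3)/(21*sqrt(10409) + 2287)^(1/3))/168) + C4*exp(b*(-20 + 40*10^(2/3)/(21*sqrt(10409) + 2287)^(1/3) + 10^(1/3)*(21*sqrt(10409) + 2287)^(1/3))/84) - 4*b^3/3 - 384*b/7


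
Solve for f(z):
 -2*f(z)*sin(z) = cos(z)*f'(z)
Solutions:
 f(z) = C1*cos(z)^2


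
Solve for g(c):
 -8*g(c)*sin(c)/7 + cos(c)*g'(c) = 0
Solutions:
 g(c) = C1/cos(c)^(8/7)


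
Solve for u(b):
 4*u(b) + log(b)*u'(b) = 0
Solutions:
 u(b) = C1*exp(-4*li(b))


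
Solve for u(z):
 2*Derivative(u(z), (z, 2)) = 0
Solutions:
 u(z) = C1 + C2*z


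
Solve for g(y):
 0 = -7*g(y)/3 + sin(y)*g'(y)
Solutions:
 g(y) = C1*(cos(y) - 1)^(7/6)/(cos(y) + 1)^(7/6)


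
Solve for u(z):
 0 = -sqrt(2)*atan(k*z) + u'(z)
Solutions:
 u(z) = C1 + sqrt(2)*Piecewise((z*atan(k*z) - log(k^2*z^2 + 1)/(2*k), Ne(k, 0)), (0, True))


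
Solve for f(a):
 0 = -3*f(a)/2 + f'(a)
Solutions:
 f(a) = C1*exp(3*a/2)


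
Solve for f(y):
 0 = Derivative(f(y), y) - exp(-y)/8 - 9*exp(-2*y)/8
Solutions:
 f(y) = C1 - exp(-y)/8 - 9*exp(-2*y)/16


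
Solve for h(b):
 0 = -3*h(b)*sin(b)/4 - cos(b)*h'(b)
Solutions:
 h(b) = C1*cos(b)^(3/4)


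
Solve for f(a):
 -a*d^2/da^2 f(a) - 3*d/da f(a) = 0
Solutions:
 f(a) = C1 + C2/a^2


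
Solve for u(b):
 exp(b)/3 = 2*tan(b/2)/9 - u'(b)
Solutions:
 u(b) = C1 - exp(b)/3 - 4*log(cos(b/2))/9


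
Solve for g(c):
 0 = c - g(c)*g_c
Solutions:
 g(c) = -sqrt(C1 + c^2)
 g(c) = sqrt(C1 + c^2)


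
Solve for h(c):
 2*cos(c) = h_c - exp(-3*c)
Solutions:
 h(c) = C1 + 2*sin(c) - exp(-3*c)/3


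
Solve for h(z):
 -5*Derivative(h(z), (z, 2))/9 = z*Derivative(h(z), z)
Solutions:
 h(z) = C1 + C2*erf(3*sqrt(10)*z/10)


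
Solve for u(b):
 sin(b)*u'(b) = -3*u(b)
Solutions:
 u(b) = C1*(cos(b) + 1)^(3/2)/(cos(b) - 1)^(3/2)


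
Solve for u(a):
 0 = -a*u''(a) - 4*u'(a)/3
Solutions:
 u(a) = C1 + C2/a^(1/3)


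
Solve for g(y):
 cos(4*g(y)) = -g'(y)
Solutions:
 g(y) = -asin((C1 + exp(8*y))/(C1 - exp(8*y)))/4 + pi/4
 g(y) = asin((C1 + exp(8*y))/(C1 - exp(8*y)))/4


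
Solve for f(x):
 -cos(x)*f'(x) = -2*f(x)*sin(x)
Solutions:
 f(x) = C1/cos(x)^2


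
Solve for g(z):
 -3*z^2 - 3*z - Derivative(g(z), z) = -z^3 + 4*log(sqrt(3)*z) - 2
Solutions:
 g(z) = C1 + z^4/4 - z^3 - 3*z^2/2 - 4*z*log(z) - z*log(9) + 6*z


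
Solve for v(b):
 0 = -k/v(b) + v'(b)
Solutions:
 v(b) = -sqrt(C1 + 2*b*k)
 v(b) = sqrt(C1 + 2*b*k)


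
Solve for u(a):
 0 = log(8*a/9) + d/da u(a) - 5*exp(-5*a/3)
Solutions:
 u(a) = C1 - a*log(a) + a*(-3*log(2) + 1 + 2*log(3)) - 3*exp(-5*a/3)


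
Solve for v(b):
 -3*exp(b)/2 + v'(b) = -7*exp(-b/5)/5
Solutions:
 v(b) = C1 + 3*exp(b)/2 + 7*exp(-b/5)


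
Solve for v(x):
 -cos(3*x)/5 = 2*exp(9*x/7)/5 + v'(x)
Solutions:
 v(x) = C1 - 14*exp(9*x/7)/45 - sin(3*x)/15


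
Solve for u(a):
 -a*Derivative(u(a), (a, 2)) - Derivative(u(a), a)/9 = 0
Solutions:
 u(a) = C1 + C2*a^(8/9)


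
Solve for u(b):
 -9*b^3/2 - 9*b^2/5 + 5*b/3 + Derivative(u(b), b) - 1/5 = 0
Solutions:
 u(b) = C1 + 9*b^4/8 + 3*b^3/5 - 5*b^2/6 + b/5


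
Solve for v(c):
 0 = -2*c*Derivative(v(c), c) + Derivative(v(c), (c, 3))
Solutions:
 v(c) = C1 + Integral(C2*airyai(2^(1/3)*c) + C3*airybi(2^(1/3)*c), c)


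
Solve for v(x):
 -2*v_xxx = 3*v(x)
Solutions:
 v(x) = C3*exp(-2^(2/3)*3^(1/3)*x/2) + (C1*sin(2^(2/3)*3^(5/6)*x/4) + C2*cos(2^(2/3)*3^(5/6)*x/4))*exp(2^(2/3)*3^(1/3)*x/4)


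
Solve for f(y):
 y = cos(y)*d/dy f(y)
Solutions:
 f(y) = C1 + Integral(y/cos(y), y)


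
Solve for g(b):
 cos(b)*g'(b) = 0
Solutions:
 g(b) = C1


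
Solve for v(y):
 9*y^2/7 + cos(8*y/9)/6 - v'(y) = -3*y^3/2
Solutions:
 v(y) = C1 + 3*y^4/8 + 3*y^3/7 + 3*sin(8*y/9)/16


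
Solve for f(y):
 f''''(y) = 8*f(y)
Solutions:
 f(y) = C1*exp(-2^(3/4)*y) + C2*exp(2^(3/4)*y) + C3*sin(2^(3/4)*y) + C4*cos(2^(3/4)*y)


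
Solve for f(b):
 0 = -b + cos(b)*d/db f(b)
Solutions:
 f(b) = C1 + Integral(b/cos(b), b)


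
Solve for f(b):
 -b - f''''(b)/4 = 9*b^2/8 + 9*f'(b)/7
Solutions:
 f(b) = C1 + C4*exp(-42^(2/3)*b/7) - 7*b^3/24 - 7*b^2/18 + (C2*sin(3*14^(2/3)*3^(1/6)*b/14) + C3*cos(3*14^(2/3)*3^(1/6)*b/14))*exp(42^(2/3)*b/14)


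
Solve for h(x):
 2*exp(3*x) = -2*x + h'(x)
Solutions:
 h(x) = C1 + x^2 + 2*exp(3*x)/3


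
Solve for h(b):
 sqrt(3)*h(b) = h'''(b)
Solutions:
 h(b) = C3*exp(3^(1/6)*b) + (C1*sin(3^(2/3)*b/2) + C2*cos(3^(2/3)*b/2))*exp(-3^(1/6)*b/2)


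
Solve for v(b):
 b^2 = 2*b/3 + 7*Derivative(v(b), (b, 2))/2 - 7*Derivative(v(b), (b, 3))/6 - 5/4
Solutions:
 v(b) = C1 + C2*b + C3*exp(3*b) + b^4/42 + 5*b^2/28


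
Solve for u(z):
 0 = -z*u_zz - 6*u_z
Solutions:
 u(z) = C1 + C2/z^5


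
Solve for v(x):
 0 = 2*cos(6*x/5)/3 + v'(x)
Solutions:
 v(x) = C1 - 5*sin(6*x/5)/9


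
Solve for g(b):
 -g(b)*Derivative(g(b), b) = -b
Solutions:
 g(b) = -sqrt(C1 + b^2)
 g(b) = sqrt(C1 + b^2)


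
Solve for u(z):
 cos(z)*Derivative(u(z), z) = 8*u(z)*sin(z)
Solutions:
 u(z) = C1/cos(z)^8


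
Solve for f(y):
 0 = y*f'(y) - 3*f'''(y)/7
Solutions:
 f(y) = C1 + Integral(C2*airyai(3^(2/3)*7^(1/3)*y/3) + C3*airybi(3^(2/3)*7^(1/3)*y/3), y)


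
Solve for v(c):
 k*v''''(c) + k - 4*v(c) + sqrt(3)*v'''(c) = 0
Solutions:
 v(c) = C1*exp(c*Piecewise((-sqrt(-2^(2/3)*3^(1/3)*(k^(-3))^(1/3) + 3/(4*k^2))/2 - sqrt(2^(2/3)*3^(1/3)*(k^(-3))^(1/3) + 3/(2*k^2) + 3*sqrt(3)/(4*k^3*sqrt(-2^(2/3)*3^(1/3)*(k^(-3))^(1/3) + 3/(4*k^2))))/2 - sqrt(3)/(4*k), Eq(1/k, 0)), (-sqrt(2*(sqrt(64/(27*k^3) + 9/(16*k^6)) - 3/(4*k^3))^(1/3) - 8/(3*k*(sqrt(64/(27*k^3) + 9/(16*k^6)) - 3/(4*k^3))^(1/3)) + 3/(4*k^2))/2 - sqrt(-2*(sqrt(64/(27*k^3) + 9/(16*k^6)) - 3/(4*k^3))^(1/3) + 8/(3*k*(sqrt(64/(27*k^3) + 9/(16*k^6)) - 3/(4*k^3))^(1/3)) + 3/(2*k^2) + 3*sqrt(3)/(4*k^3*sqrt(2*(sqrt(64/(27*k^3) + 9/(16*k^6)) - 3/(4*k^3))^(1/3) - 8/(3*k*(sqrt(64/(27*k^3) + 9/(16*k^6)) - 3/(4*k^3))^(1/3)) + 3/(4*k^2))))/2 - sqrt(3)/(4*k), True))) + C2*exp(c*Piecewise((-sqrt(-2^(2/3)*3^(1/3)*(k^(-3))^(1/3) + 3/(4*k^2))/2 + sqrt(2^(2/3)*3^(1/3)*(k^(-3))^(1/3) + 3/(2*k^2) + 3*sqrt(3)/(4*k^3*sqrt(-2^(2/3)*3^(1/3)*(k^(-3))^(1/3) + 3/(4*k^2))))/2 - sqrt(3)/(4*k), Eq(1/k, 0)), (-sqrt(2*(sqrt(64/(27*k^3) + 9/(16*k^6)) - 3/(4*k^3))^(1/3) - 8/(3*k*(sqrt(64/(27*k^3) + 9/(16*k^6)) - 3/(4*k^3))^(1/3)) + 3/(4*k^2))/2 + sqrt(-2*(sqrt(64/(27*k^3) + 9/(16*k^6)) - 3/(4*k^3))^(1/3) + 8/(3*k*(sqrt(64/(27*k^3) + 9/(16*k^6)) - 3/(4*k^3))^(1/3)) + 3/(2*k^2) + 3*sqrt(3)/(4*k^3*sqrt(2*(sqrt(64/(27*k^3) + 9/(16*k^6)) - 3/(4*k^3))^(1/3) - 8/(3*k*(sqrt(64/(27*k^3) + 9/(16*k^6)) - 3/(4*k^3))^(1/3)) + 3/(4*k^2))))/2 - sqrt(3)/(4*k), True))) + C3*exp(c*Piecewise((sqrt(-2^(2/3)*3^(1/3)*(k^(-3))^(1/3) + 3/(4*k^2))/2 - sqrt(2^(2/3)*3^(1/3)*(k^(-3))^(1/3) + 3/(2*k^2) - 3*sqrt(3)/(4*k^3*sqrt(-2^(2/3)*3^(1/3)*(k^(-3))^(1/3) + 3/(4*k^2))))/2 - sqrt(3)/(4*k), Eq(1/k, 0)), (sqrt(2*(sqrt(64/(27*k^3) + 9/(16*k^6)) - 3/(4*k^3))^(1/3) - 8/(3*k*(sqrt(64/(27*k^3) + 9/(16*k^6)) - 3/(4*k^3))^(1/3)) + 3/(4*k^2))/2 - sqrt(-2*(sqrt(64/(27*k^3) + 9/(16*k^6)) - 3/(4*k^3))^(1/3) + 8/(3*k*(sqrt(64/(27*k^3) + 9/(16*k^6)) - 3/(4*k^3))^(1/3)) + 3/(2*k^2) - 3*sqrt(3)/(4*k^3*sqrt(2*(sqrt(64/(27*k^3) + 9/(16*k^6)) - 3/(4*k^3))^(1/3) - 8/(3*k*(sqrt(64/(27*k^3) + 9/(16*k^6)) - 3/(4*k^3))^(1/3)) + 3/(4*k^2))))/2 - sqrt(3)/(4*k), True))) + C4*exp(c*Piecewise((sqrt(-2^(2/3)*3^(1/3)*(k^(-3))^(1/3) + 3/(4*k^2))/2 + sqrt(2^(2/3)*3^(1/3)*(k^(-3))^(1/3) + 3/(2*k^2) - 3*sqrt(3)/(4*k^3*sqrt(-2^(2/3)*3^(1/3)*(k^(-3))^(1/3) + 3/(4*k^2))))/2 - sqrt(3)/(4*k), Eq(1/k, 0)), (sqrt(2*(sqrt(64/(27*k^3) + 9/(16*k^6)) - 3/(4*k^3))^(1/3) - 8/(3*k*(sqrt(64/(27*k^3) + 9/(16*k^6)) - 3/(4*k^3))^(1/3)) + 3/(4*k^2))/2 + sqrt(-2*(sqrt(64/(27*k^3) + 9/(16*k^6)) - 3/(4*k^3))^(1/3) + 8/(3*k*(sqrt(64/(27*k^3) + 9/(16*k^6)) - 3/(4*k^3))^(1/3)) + 3/(2*k^2) - 3*sqrt(3)/(4*k^3*sqrt(2*(sqrt(64/(27*k^3) + 9/(16*k^6)) - 3/(4*k^3))^(1/3) - 8/(3*k*(sqrt(64/(27*k^3) + 9/(16*k^6)) - 3/(4*k^3))^(1/3)) + 3/(4*k^2))))/2 - sqrt(3)/(4*k), True))) + k/4


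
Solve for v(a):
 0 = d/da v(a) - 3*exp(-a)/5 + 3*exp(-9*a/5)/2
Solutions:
 v(a) = C1 - 3*exp(-a)/5 + 5*exp(-9*a/5)/6


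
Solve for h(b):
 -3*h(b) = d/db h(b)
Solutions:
 h(b) = C1*exp(-3*b)


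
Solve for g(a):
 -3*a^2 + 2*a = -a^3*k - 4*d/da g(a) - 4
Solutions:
 g(a) = C1 - a^4*k/16 + a^3/4 - a^2/4 - a


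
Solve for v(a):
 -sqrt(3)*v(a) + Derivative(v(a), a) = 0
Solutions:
 v(a) = C1*exp(sqrt(3)*a)


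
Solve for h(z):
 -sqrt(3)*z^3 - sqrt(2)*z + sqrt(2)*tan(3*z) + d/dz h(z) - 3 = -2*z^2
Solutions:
 h(z) = C1 + sqrt(3)*z^4/4 - 2*z^3/3 + sqrt(2)*z^2/2 + 3*z + sqrt(2)*log(cos(3*z))/3


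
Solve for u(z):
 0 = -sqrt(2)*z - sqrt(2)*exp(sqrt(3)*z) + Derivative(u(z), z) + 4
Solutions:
 u(z) = C1 + sqrt(2)*z^2/2 - 4*z + sqrt(6)*exp(sqrt(3)*z)/3


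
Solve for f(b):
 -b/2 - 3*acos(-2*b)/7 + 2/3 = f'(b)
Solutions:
 f(b) = C1 - b^2/4 - 3*b*acos(-2*b)/7 + 2*b/3 - 3*sqrt(1 - 4*b^2)/14


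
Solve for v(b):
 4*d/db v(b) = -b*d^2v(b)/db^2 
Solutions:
 v(b) = C1 + C2/b^3


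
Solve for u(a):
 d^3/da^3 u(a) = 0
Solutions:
 u(a) = C1 + C2*a + C3*a^2


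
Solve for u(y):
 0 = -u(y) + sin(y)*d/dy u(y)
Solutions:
 u(y) = C1*sqrt(cos(y) - 1)/sqrt(cos(y) + 1)


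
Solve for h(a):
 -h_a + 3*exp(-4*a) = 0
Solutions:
 h(a) = C1 - 3*exp(-4*a)/4


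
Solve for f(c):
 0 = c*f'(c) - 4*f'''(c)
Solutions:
 f(c) = C1 + Integral(C2*airyai(2^(1/3)*c/2) + C3*airybi(2^(1/3)*c/2), c)


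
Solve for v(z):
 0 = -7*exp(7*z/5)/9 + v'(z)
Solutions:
 v(z) = C1 + 5*exp(7*z/5)/9


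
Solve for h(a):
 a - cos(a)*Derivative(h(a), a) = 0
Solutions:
 h(a) = C1 + Integral(a/cos(a), a)


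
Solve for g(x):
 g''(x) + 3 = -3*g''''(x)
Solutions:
 g(x) = C1 + C2*x + C3*sin(sqrt(3)*x/3) + C4*cos(sqrt(3)*x/3) - 3*x^2/2


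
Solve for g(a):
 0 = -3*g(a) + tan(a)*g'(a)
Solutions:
 g(a) = C1*sin(a)^3


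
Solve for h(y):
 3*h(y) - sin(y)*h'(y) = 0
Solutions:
 h(y) = C1*(cos(y) - 1)^(3/2)/(cos(y) + 1)^(3/2)


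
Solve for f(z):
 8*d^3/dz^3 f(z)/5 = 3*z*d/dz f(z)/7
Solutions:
 f(z) = C1 + Integral(C2*airyai(15^(1/3)*7^(2/3)*z/14) + C3*airybi(15^(1/3)*7^(2/3)*z/14), z)


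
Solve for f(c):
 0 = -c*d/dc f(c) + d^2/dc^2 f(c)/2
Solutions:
 f(c) = C1 + C2*erfi(c)


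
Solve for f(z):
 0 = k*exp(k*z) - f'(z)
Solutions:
 f(z) = C1 + exp(k*z)


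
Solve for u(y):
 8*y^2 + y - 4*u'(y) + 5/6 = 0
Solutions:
 u(y) = C1 + 2*y^3/3 + y^2/8 + 5*y/24


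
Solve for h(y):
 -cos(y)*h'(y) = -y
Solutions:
 h(y) = C1 + Integral(y/cos(y), y)


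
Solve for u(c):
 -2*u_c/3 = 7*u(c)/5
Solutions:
 u(c) = C1*exp(-21*c/10)


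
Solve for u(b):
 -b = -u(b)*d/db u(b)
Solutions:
 u(b) = -sqrt(C1 + b^2)
 u(b) = sqrt(C1 + b^2)


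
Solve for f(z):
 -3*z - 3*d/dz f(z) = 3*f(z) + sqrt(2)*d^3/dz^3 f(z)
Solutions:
 f(z) = C1*exp(z*(-2*2^(1/6)/(3*sqrt(2) + 2*sqrt(sqrt(2) + 9/2))^(1/3) + 2^(1/3)*(3*sqrt(2) + 2*sqrt(sqrt(2) + 9/2))^(1/3))/4)*sin(sqrt(3)*z*(18*2^(1/6)/(81*sqrt(2) + 2*sqrt(729*sqrt(2) + 6561/2))^(1/3) + 2^(1/3)*(81*sqrt(2) + 2*sqrt(729*sqrt(2) + 6561/2))^(1/3))/12) + C2*exp(z*(-2*2^(1/6)/(3*sqrt(2) + 2*sqrt(sqrt(2) + 9/2))^(1/3) + 2^(1/3)*(3*sqrt(2) + 2*sqrt(sqrt(2) + 9/2))^(1/3))/4)*cos(sqrt(3)*z*(18*2^(1/6)/(81*sqrt(2) + 2*sqrt(729*sqrt(2) + 6561/2))^(1/3) + 2^(1/3)*(81*sqrt(2) + 2*sqrt(729*sqrt(2) + 6561/2))^(1/3))/12) + C3*exp(z*(-2^(1/3)*(3*sqrt(2) + 2*sqrt(sqrt(2) + 9/2))^(1/3)/2 + 2^(1/6)/(3*sqrt(2) + 2*sqrt(sqrt(2) + 9/2))^(1/3))) - z + 1


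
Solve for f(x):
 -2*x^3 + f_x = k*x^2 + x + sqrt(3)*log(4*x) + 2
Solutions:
 f(x) = C1 + k*x^3/3 + x^4/2 + x^2/2 + sqrt(3)*x*log(x) - sqrt(3)*x + 2*x + 2*sqrt(3)*x*log(2)


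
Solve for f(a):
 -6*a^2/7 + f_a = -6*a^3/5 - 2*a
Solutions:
 f(a) = C1 - 3*a^4/10 + 2*a^3/7 - a^2


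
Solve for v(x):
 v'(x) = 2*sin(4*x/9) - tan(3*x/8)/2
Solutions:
 v(x) = C1 + 4*log(cos(3*x/8))/3 - 9*cos(4*x/9)/2


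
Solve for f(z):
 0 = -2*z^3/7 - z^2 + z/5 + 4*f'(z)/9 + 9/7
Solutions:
 f(z) = C1 + 9*z^4/56 + 3*z^3/4 - 9*z^2/40 - 81*z/28


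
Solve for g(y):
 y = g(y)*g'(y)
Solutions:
 g(y) = -sqrt(C1 + y^2)
 g(y) = sqrt(C1 + y^2)


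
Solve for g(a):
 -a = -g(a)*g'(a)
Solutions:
 g(a) = -sqrt(C1 + a^2)
 g(a) = sqrt(C1 + a^2)


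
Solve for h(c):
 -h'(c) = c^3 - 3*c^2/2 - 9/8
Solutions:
 h(c) = C1 - c^4/4 + c^3/2 + 9*c/8


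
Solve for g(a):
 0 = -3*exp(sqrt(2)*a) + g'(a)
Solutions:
 g(a) = C1 + 3*sqrt(2)*exp(sqrt(2)*a)/2


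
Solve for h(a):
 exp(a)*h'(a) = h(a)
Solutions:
 h(a) = C1*exp(-exp(-a))


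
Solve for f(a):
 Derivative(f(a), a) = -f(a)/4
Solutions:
 f(a) = C1*exp(-a/4)


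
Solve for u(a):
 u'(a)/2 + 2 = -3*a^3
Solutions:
 u(a) = C1 - 3*a^4/2 - 4*a


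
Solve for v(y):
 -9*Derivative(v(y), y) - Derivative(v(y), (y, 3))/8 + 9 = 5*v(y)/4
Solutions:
 v(y) = C1*exp(y*(-12/(5 + sqrt(13849))^(1/3) + (5 + sqrt(13849))^(1/3)/2))*sin(sqrt(3)*y*(12/(5 + sqrt(13849))^(1/3) + (5 + sqrt(13849))^(1/3)/2)) + C2*exp(y*(-12/(5 + sqrt(13849))^(1/3) + (5 + sqrt(13849))^(1/3)/2))*cos(sqrt(3)*y*(12/(5 + sqrt(13849))^(1/3) + (5 + sqrt(13849))^(1/3)/2)) + C3*exp(y*(-(5 + sqrt(13849))^(1/3) + 24/(5 + sqrt(13849))^(1/3))) + 36/5


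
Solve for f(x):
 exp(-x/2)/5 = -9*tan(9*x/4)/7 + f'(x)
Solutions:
 f(x) = C1 + 2*log(tan(9*x/4)^2 + 1)/7 - 2*exp(-x/2)/5


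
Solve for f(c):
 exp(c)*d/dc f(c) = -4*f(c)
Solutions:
 f(c) = C1*exp(4*exp(-c))


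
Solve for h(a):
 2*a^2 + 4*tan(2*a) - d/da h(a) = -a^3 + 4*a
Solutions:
 h(a) = C1 + a^4/4 + 2*a^3/3 - 2*a^2 - 2*log(cos(2*a))


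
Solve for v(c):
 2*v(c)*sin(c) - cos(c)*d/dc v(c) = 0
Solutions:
 v(c) = C1/cos(c)^2


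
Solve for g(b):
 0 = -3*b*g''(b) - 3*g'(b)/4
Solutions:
 g(b) = C1 + C2*b^(3/4)


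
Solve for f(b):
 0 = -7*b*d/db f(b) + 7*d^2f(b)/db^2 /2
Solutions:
 f(b) = C1 + C2*erfi(b)


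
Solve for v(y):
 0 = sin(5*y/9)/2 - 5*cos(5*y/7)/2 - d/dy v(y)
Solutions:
 v(y) = C1 - 7*sin(5*y/7)/2 - 9*cos(5*y/9)/10


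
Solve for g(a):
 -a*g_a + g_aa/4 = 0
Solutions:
 g(a) = C1 + C2*erfi(sqrt(2)*a)


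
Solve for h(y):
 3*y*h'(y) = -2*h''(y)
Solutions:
 h(y) = C1 + C2*erf(sqrt(3)*y/2)


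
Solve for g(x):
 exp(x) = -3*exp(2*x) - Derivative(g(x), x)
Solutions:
 g(x) = C1 - 3*exp(2*x)/2 - exp(x)


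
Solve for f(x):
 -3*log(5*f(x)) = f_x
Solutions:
 Integral(1/(log(_y) + log(5)), (_y, f(x)))/3 = C1 - x


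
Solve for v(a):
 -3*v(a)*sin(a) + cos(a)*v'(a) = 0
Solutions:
 v(a) = C1/cos(a)^3


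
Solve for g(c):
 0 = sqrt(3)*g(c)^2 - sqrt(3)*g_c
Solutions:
 g(c) = -1/(C1 + c)


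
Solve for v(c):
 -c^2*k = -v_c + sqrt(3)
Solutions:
 v(c) = C1 + c^3*k/3 + sqrt(3)*c


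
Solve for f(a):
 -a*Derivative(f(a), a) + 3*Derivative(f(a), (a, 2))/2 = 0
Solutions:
 f(a) = C1 + C2*erfi(sqrt(3)*a/3)


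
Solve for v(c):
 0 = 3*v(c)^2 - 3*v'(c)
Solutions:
 v(c) = -1/(C1 + c)


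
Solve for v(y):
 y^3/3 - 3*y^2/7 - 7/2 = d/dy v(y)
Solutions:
 v(y) = C1 + y^4/12 - y^3/7 - 7*y/2


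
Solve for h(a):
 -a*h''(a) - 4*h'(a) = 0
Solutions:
 h(a) = C1 + C2/a^3


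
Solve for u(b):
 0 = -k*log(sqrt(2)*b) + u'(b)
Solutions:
 u(b) = C1 + b*k*log(b) - b*k + b*k*log(2)/2


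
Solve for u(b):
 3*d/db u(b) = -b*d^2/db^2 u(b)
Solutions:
 u(b) = C1 + C2/b^2


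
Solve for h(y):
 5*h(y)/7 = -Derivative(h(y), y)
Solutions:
 h(y) = C1*exp(-5*y/7)


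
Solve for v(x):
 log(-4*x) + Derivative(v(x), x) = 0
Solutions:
 v(x) = C1 - x*log(-x) + x*(1 - 2*log(2))


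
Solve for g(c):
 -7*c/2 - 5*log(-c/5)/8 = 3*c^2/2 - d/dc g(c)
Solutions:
 g(c) = C1 + c^3/2 + 7*c^2/4 + 5*c*log(-c)/8 + 5*c*(-log(5) - 1)/8


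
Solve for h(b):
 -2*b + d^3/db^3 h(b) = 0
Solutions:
 h(b) = C1 + C2*b + C3*b^2 + b^4/12


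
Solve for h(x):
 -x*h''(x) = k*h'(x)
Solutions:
 h(x) = C1 + x^(1 - re(k))*(C2*sin(log(x)*Abs(im(k))) + C3*cos(log(x)*im(k)))


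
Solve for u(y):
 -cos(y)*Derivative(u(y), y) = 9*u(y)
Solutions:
 u(y) = C1*sqrt(sin(y) - 1)*(sin(y)^4 - 4*sin(y)^3 + 6*sin(y)^2 - 4*sin(y) + 1)/(sqrt(sin(y) + 1)*(sin(y)^4 + 4*sin(y)^3 + 6*sin(y)^2 + 4*sin(y) + 1))


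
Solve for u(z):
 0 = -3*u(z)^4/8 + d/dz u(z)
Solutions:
 u(z) = 2*(-1/(C1 + 9*z))^(1/3)
 u(z) = (-1/(C1 + 3*z))^(1/3)*(-3^(2/3)/3 - 3^(1/6)*I)
 u(z) = (-1/(C1 + 3*z))^(1/3)*(-3^(2/3)/3 + 3^(1/6)*I)


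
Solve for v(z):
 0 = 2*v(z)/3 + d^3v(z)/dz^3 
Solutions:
 v(z) = C3*exp(-2^(1/3)*3^(2/3)*z/3) + (C1*sin(2^(1/3)*3^(1/6)*z/2) + C2*cos(2^(1/3)*3^(1/6)*z/2))*exp(2^(1/3)*3^(2/3)*z/6)


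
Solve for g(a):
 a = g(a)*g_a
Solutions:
 g(a) = -sqrt(C1 + a^2)
 g(a) = sqrt(C1 + a^2)


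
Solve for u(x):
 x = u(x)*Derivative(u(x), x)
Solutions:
 u(x) = -sqrt(C1 + x^2)
 u(x) = sqrt(C1 + x^2)


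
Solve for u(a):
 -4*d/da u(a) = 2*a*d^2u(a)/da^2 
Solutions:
 u(a) = C1 + C2/a


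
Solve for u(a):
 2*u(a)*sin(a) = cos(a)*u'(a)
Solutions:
 u(a) = C1/cos(a)^2


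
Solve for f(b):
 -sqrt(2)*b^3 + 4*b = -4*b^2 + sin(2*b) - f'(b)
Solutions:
 f(b) = C1 + sqrt(2)*b^4/4 - 4*b^3/3 - 2*b^2 - cos(2*b)/2


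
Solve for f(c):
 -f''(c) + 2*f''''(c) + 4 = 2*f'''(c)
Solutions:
 f(c) = C1 + C2*c + C3*exp(c*(1 - sqrt(3))/2) + C4*exp(c*(1 + sqrt(3))/2) + 2*c^2


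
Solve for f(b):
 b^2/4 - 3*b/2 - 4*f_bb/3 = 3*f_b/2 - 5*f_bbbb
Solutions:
 f(b) = C1 + C2*exp(-10^(1/3)*b*(8*10^(1/3)/(sqrt(158905) + 405)^(1/3) + (sqrt(158905) + 405)^(1/3))/60)*sin(10^(1/3)*sqrt(3)*b*(-(sqrt(158905) + 405)^(1/3) + 8*10^(1/3)/(sqrt(158905) + 405)^(1/3))/60) + C3*exp(-10^(1/3)*b*(8*10^(1/3)/(sqrt(158905) + 405)^(1/3) + (sqrt(158905) + 405)^(1/3))/60)*cos(10^(1/3)*sqrt(3)*b*(-(sqrt(158905) + 405)^(1/3) + 8*10^(1/3)/(sqrt(158905) + 405)^(1/3))/60) + C4*exp(10^(1/3)*b*(8*10^(1/3)/(sqrt(158905) + 405)^(1/3) + (sqrt(158905) + 405)^(1/3))/30) + b^3/18 - 35*b^2/54 + 280*b/243


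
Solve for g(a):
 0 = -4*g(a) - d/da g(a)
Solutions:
 g(a) = C1*exp(-4*a)


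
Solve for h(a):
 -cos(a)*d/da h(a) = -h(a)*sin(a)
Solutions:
 h(a) = C1/cos(a)


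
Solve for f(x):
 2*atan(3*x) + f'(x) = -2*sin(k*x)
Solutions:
 f(x) = C1 - 2*x*atan(3*x) - 2*Piecewise((-cos(k*x)/k, Ne(k, 0)), (0, True)) + log(9*x^2 + 1)/3


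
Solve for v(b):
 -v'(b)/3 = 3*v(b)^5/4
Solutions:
 v(b) = -I*(1/(C1 + 9*b))^(1/4)
 v(b) = I*(1/(C1 + 9*b))^(1/4)
 v(b) = -(1/(C1 + 9*b))^(1/4)
 v(b) = (1/(C1 + 9*b))^(1/4)


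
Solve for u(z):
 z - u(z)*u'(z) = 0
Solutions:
 u(z) = -sqrt(C1 + z^2)
 u(z) = sqrt(C1 + z^2)


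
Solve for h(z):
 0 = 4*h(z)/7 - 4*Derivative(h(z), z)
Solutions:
 h(z) = C1*exp(z/7)


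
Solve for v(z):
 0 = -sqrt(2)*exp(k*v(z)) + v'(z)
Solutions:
 v(z) = Piecewise((log(-1/(C1*k + sqrt(2)*k*z))/k, Ne(k, 0)), (nan, True))
 v(z) = Piecewise((C1 + sqrt(2)*z, Eq(k, 0)), (nan, True))


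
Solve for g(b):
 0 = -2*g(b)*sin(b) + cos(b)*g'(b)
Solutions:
 g(b) = C1/cos(b)^2


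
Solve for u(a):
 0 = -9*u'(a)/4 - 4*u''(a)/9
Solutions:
 u(a) = C1 + C2*exp(-81*a/16)


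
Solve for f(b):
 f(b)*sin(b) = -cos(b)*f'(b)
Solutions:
 f(b) = C1*cos(b)


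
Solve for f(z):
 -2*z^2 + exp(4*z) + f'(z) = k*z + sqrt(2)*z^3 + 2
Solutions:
 f(z) = C1 + k*z^2/2 + sqrt(2)*z^4/4 + 2*z^3/3 + 2*z - exp(4*z)/4


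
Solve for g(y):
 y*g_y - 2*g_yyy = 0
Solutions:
 g(y) = C1 + Integral(C2*airyai(2^(2/3)*y/2) + C3*airybi(2^(2/3)*y/2), y)


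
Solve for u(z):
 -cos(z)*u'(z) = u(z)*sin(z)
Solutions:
 u(z) = C1*cos(z)


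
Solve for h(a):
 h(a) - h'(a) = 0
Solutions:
 h(a) = C1*exp(a)


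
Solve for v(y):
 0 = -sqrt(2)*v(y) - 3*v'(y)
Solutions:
 v(y) = C1*exp(-sqrt(2)*y/3)


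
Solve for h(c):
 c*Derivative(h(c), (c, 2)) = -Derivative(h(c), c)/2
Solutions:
 h(c) = C1 + C2*sqrt(c)


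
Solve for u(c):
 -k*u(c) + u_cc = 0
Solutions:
 u(c) = C1*exp(-c*sqrt(k)) + C2*exp(c*sqrt(k))


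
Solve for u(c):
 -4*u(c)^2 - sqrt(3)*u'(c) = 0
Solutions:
 u(c) = 3/(C1 + 4*sqrt(3)*c)


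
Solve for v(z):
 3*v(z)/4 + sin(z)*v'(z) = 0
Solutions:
 v(z) = C1*(cos(z) + 1)^(3/8)/(cos(z) - 1)^(3/8)


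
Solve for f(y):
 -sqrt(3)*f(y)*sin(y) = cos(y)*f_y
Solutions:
 f(y) = C1*cos(y)^(sqrt(3))


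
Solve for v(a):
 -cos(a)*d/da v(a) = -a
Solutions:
 v(a) = C1 + Integral(a/cos(a), a)


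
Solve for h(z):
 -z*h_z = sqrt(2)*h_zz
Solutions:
 h(z) = C1 + C2*erf(2^(1/4)*z/2)


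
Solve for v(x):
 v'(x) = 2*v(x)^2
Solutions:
 v(x) = -1/(C1 + 2*x)


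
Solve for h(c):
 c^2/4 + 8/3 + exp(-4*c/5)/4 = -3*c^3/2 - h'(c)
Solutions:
 h(c) = C1 - 3*c^4/8 - c^3/12 - 8*c/3 + 5*exp(-4*c/5)/16


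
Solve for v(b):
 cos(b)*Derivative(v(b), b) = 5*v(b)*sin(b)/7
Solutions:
 v(b) = C1/cos(b)^(5/7)


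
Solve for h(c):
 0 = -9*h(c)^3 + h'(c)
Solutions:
 h(c) = -sqrt(2)*sqrt(-1/(C1 + 9*c))/2
 h(c) = sqrt(2)*sqrt(-1/(C1 + 9*c))/2


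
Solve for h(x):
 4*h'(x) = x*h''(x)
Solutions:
 h(x) = C1 + C2*x^5


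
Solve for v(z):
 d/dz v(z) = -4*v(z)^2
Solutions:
 v(z) = 1/(C1 + 4*z)


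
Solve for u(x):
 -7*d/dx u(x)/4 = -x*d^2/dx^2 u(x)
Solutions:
 u(x) = C1 + C2*x^(11/4)


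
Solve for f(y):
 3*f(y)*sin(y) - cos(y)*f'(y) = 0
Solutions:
 f(y) = C1/cos(y)^3


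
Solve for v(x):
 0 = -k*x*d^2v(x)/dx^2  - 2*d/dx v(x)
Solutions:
 v(x) = C1 + x^(((re(k) - 2)*re(k) + im(k)^2)/(re(k)^2 + im(k)^2))*(C2*sin(2*log(x)*Abs(im(k))/(re(k)^2 + im(k)^2)) + C3*cos(2*log(x)*im(k)/(re(k)^2 + im(k)^2)))


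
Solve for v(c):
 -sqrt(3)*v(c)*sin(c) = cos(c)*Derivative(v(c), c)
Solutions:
 v(c) = C1*cos(c)^(sqrt(3))


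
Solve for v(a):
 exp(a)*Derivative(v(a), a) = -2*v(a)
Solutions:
 v(a) = C1*exp(2*exp(-a))


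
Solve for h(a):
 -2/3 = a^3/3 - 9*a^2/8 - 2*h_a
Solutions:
 h(a) = C1 + a^4/24 - 3*a^3/16 + a/3


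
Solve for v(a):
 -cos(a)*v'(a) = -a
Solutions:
 v(a) = C1 + Integral(a/cos(a), a)


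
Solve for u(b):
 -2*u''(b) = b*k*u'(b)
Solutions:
 u(b) = Piecewise((-sqrt(pi)*C1*erf(b*sqrt(k)/2)/sqrt(k) - C2, (k > 0) | (k < 0)), (-C1*b - C2, True))


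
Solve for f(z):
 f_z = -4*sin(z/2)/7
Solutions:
 f(z) = C1 + 8*cos(z/2)/7


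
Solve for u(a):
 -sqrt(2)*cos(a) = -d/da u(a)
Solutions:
 u(a) = C1 + sqrt(2)*sin(a)


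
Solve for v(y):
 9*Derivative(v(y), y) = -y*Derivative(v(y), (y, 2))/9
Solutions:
 v(y) = C1 + C2/y^80


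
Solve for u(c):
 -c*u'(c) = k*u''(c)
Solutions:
 u(c) = C1 + C2*sqrt(k)*erf(sqrt(2)*c*sqrt(1/k)/2)


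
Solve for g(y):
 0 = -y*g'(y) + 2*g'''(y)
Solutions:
 g(y) = C1 + Integral(C2*airyai(2^(2/3)*y/2) + C3*airybi(2^(2/3)*y/2), y)


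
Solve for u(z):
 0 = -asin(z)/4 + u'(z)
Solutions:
 u(z) = C1 + z*asin(z)/4 + sqrt(1 - z^2)/4


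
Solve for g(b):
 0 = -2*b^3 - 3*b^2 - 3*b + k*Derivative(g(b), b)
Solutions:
 g(b) = C1 + b^4/(2*k) + b^3/k + 3*b^2/(2*k)


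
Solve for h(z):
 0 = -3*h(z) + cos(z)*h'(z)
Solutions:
 h(z) = C1*(sin(z) + 1)^(3/2)/(sin(z) - 1)^(3/2)


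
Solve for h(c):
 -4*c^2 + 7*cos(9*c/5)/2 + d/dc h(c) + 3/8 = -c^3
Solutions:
 h(c) = C1 - c^4/4 + 4*c^3/3 - 3*c/8 - 35*sin(9*c/5)/18


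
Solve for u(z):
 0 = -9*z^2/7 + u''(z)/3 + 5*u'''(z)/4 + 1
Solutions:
 u(z) = C1 + C2*z + C3*exp(-4*z/15) + 9*z^4/28 - 135*z^3/28 + 5907*z^2/112


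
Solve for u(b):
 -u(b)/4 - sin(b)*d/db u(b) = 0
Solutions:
 u(b) = C1*(cos(b) + 1)^(1/8)/(cos(b) - 1)^(1/8)


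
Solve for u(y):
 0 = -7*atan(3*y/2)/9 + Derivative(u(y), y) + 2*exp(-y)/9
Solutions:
 u(y) = C1 + 7*y*atan(3*y/2)/9 - 7*log(9*y^2 + 4)/27 + 2*exp(-y)/9


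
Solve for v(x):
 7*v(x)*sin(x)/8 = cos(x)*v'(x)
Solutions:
 v(x) = C1/cos(x)^(7/8)


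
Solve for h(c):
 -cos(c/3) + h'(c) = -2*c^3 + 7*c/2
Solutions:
 h(c) = C1 - c^4/2 + 7*c^2/4 + 3*sin(c/3)


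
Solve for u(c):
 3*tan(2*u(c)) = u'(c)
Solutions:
 u(c) = -asin(C1*exp(6*c))/2 + pi/2
 u(c) = asin(C1*exp(6*c))/2


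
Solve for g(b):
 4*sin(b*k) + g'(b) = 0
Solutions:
 g(b) = C1 + 4*cos(b*k)/k


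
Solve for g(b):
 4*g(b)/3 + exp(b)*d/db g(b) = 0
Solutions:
 g(b) = C1*exp(4*exp(-b)/3)


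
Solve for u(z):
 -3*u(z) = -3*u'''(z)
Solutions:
 u(z) = C3*exp(z) + (C1*sin(sqrt(3)*z/2) + C2*cos(sqrt(3)*z/2))*exp(-z/2)


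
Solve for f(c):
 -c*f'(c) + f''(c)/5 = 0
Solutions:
 f(c) = C1 + C2*erfi(sqrt(10)*c/2)


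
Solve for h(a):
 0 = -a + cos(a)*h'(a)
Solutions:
 h(a) = C1 + Integral(a/cos(a), a)


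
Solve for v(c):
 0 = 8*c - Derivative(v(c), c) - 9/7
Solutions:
 v(c) = C1 + 4*c^2 - 9*c/7


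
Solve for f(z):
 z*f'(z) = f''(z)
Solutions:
 f(z) = C1 + C2*erfi(sqrt(2)*z/2)


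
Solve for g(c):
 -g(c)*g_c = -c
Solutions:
 g(c) = -sqrt(C1 + c^2)
 g(c) = sqrt(C1 + c^2)


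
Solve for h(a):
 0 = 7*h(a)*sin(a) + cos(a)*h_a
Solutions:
 h(a) = C1*cos(a)^7


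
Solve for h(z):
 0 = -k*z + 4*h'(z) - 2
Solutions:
 h(z) = C1 + k*z^2/8 + z/2


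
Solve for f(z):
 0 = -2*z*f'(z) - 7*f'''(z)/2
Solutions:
 f(z) = C1 + Integral(C2*airyai(-14^(2/3)*z/7) + C3*airybi(-14^(2/3)*z/7), z)


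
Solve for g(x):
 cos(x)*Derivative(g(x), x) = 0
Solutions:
 g(x) = C1


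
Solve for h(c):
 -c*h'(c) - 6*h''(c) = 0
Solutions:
 h(c) = C1 + C2*erf(sqrt(3)*c/6)


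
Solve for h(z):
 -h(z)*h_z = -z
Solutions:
 h(z) = -sqrt(C1 + z^2)
 h(z) = sqrt(C1 + z^2)


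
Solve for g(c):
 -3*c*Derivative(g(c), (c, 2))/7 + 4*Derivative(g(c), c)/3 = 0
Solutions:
 g(c) = C1 + C2*c^(37/9)


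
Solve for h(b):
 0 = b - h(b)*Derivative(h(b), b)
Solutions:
 h(b) = -sqrt(C1 + b^2)
 h(b) = sqrt(C1 + b^2)


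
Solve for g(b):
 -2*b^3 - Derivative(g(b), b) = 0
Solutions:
 g(b) = C1 - b^4/2


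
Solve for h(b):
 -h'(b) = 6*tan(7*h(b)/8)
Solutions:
 h(b) = -8*asin(C1*exp(-21*b/4))/7 + 8*pi/7
 h(b) = 8*asin(C1*exp(-21*b/4))/7


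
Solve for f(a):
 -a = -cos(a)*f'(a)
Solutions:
 f(a) = C1 + Integral(a/cos(a), a)


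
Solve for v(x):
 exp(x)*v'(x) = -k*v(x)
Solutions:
 v(x) = C1*exp(k*exp(-x))


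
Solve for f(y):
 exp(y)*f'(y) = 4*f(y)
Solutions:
 f(y) = C1*exp(-4*exp(-y))


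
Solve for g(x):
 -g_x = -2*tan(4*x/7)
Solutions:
 g(x) = C1 - 7*log(cos(4*x/7))/2


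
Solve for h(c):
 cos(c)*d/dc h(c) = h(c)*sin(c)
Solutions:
 h(c) = C1/cos(c)


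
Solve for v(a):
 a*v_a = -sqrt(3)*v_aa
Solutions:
 v(a) = C1 + C2*erf(sqrt(2)*3^(3/4)*a/6)


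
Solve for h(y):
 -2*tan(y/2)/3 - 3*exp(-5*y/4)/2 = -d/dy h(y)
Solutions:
 h(y) = C1 + 2*log(tan(y/2)^2 + 1)/3 - 6*exp(-5*y/4)/5


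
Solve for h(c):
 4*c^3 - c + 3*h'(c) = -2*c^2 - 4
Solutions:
 h(c) = C1 - c^4/3 - 2*c^3/9 + c^2/6 - 4*c/3


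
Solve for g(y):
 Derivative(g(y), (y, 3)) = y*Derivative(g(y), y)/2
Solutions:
 g(y) = C1 + Integral(C2*airyai(2^(2/3)*y/2) + C3*airybi(2^(2/3)*y/2), y)


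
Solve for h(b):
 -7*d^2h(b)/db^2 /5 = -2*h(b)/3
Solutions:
 h(b) = C1*exp(-sqrt(210)*b/21) + C2*exp(sqrt(210)*b/21)


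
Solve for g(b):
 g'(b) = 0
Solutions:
 g(b) = C1


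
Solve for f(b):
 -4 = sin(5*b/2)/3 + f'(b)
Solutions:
 f(b) = C1 - 4*b + 2*cos(5*b/2)/15


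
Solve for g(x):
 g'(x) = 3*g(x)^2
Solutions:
 g(x) = -1/(C1 + 3*x)


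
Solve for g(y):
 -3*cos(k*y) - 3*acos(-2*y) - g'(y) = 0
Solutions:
 g(y) = C1 - 3*y*acos(-2*y) - 3*sqrt(1 - 4*y^2)/2 - 3*Piecewise((sin(k*y)/k, Ne(k, 0)), (y, True))


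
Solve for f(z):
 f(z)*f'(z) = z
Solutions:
 f(z) = -sqrt(C1 + z^2)
 f(z) = sqrt(C1 + z^2)


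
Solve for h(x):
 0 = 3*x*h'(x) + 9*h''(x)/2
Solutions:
 h(x) = C1 + C2*erf(sqrt(3)*x/3)


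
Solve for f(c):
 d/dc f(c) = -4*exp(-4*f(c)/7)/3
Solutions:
 f(c) = 7*log(-I*(C1 - 16*c/21)^(1/4))
 f(c) = 7*log(I*(C1 - 16*c/21)^(1/4))
 f(c) = 7*log(-(C1 - 16*c/21)^(1/4))
 f(c) = 7*log(C1 - 16*c/21)/4


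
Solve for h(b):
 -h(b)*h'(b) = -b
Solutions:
 h(b) = -sqrt(C1 + b^2)
 h(b) = sqrt(C1 + b^2)


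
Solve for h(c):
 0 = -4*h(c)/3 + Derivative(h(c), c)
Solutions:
 h(c) = C1*exp(4*c/3)


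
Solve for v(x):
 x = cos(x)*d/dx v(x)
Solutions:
 v(x) = C1 + Integral(x/cos(x), x)


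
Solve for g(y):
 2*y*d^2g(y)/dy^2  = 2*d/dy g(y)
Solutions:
 g(y) = C1 + C2*y^2


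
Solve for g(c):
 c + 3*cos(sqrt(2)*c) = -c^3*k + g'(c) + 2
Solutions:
 g(c) = C1 + c^4*k/4 + c^2/2 - 2*c + 3*sqrt(2)*sin(sqrt(2)*c)/2


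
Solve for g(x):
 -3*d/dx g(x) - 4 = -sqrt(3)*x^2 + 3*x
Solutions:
 g(x) = C1 + sqrt(3)*x^3/9 - x^2/2 - 4*x/3


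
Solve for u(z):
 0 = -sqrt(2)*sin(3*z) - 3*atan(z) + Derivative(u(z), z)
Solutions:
 u(z) = C1 + 3*z*atan(z) - 3*log(z^2 + 1)/2 - sqrt(2)*cos(3*z)/3


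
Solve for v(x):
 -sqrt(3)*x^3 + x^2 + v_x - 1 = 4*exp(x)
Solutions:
 v(x) = C1 + sqrt(3)*x^4/4 - x^3/3 + x + 4*exp(x)


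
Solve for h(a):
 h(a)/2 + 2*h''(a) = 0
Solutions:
 h(a) = C1*sin(a/2) + C2*cos(a/2)


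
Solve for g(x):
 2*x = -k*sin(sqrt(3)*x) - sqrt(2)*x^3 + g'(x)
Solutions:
 g(x) = C1 - sqrt(3)*k*cos(sqrt(3)*x)/3 + sqrt(2)*x^4/4 + x^2


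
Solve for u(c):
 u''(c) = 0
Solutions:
 u(c) = C1 + C2*c


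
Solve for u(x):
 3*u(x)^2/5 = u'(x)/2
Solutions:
 u(x) = -5/(C1 + 6*x)


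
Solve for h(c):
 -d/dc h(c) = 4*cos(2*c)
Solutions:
 h(c) = C1 - 2*sin(2*c)


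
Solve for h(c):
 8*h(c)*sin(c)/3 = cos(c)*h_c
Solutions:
 h(c) = C1/cos(c)^(8/3)


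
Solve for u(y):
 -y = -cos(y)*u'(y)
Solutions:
 u(y) = C1 + Integral(y/cos(y), y)


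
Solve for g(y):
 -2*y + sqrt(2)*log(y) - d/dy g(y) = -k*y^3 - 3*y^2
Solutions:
 g(y) = C1 + k*y^4/4 + y^3 - y^2 + sqrt(2)*y*log(y) - sqrt(2)*y


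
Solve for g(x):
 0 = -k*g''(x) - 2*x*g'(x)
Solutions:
 g(x) = C1 + C2*sqrt(k)*erf(x*sqrt(1/k))


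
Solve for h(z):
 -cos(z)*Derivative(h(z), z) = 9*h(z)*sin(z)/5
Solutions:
 h(z) = C1*cos(z)^(9/5)


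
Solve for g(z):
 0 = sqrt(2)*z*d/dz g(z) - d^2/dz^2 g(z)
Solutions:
 g(z) = C1 + C2*erfi(2^(3/4)*z/2)


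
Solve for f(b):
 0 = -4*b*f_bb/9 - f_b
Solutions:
 f(b) = C1 + C2/b^(5/4)


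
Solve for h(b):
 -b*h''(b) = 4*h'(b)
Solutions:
 h(b) = C1 + C2/b^3


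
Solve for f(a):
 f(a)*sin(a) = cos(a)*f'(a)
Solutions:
 f(a) = C1/cos(a)


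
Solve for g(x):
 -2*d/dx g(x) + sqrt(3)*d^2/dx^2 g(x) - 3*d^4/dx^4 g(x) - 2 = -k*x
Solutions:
 g(x) = C1 + C2*exp(x*(sqrt(3)/(sqrt(3)*sqrt(27 - sqrt(3)) + 9)^(1/3) + (sqrt(3)*sqrt(27 - sqrt(3)) + 9)^(1/3))/6)*sin(x*(-sqrt(3)*(sqrt(3)*sqrt(27 - sqrt(3)) + 9)^(1/3) + 3/(sqrt(3)*sqrt(27 - sqrt(3)) + 9)^(1/3))/6) + C3*exp(x*(sqrt(3)/(sqrt(3)*sqrt(27 - sqrt(3)) + 9)^(1/3) + (sqrt(3)*sqrt(27 - sqrt(3)) + 9)^(1/3))/6)*cos(x*(-sqrt(3)*(sqrt(3)*sqrt(27 - sqrt(3)) + 9)^(1/3) + 3/(sqrt(3)*sqrt(27 - sqrt(3)) + 9)^(1/3))/6) + C4*exp(-x*(sqrt(3)/(sqrt(3)*sqrt(27 - sqrt(3)) + 9)^(1/3) + (sqrt(3)*sqrt(27 - sqrt(3)) + 9)^(1/3))/3) + k*x^2/4 + sqrt(3)*k*x/4 - x


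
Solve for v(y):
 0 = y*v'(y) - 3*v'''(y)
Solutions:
 v(y) = C1 + Integral(C2*airyai(3^(2/3)*y/3) + C3*airybi(3^(2/3)*y/3), y)


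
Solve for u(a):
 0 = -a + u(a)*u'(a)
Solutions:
 u(a) = -sqrt(C1 + a^2)
 u(a) = sqrt(C1 + a^2)
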